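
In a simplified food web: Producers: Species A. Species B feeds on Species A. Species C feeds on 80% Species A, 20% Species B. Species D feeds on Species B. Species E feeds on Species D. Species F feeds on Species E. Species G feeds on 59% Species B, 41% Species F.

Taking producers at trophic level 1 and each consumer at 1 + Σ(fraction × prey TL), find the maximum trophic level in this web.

Species B: 1 + 1 = 2
Species C: 1 + (0.8×1 + 0.2×2) = 2.2
Species D: 1 + 2 = 3
Species E: 1 + 3 = 4
Species F: 1 + 4 = 5
Species G: 1 + (0.59×2 + 0.41×5) = 4.23

5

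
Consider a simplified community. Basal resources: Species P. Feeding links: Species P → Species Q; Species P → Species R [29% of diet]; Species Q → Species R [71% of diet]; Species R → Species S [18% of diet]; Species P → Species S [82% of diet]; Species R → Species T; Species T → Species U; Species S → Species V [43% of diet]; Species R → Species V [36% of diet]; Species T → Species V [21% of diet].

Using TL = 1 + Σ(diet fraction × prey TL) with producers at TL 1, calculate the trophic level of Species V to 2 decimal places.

Species Q: 1 + 1 = 2
Species R: 1 + (0.29×1 + 0.71×2) = 2.71
Species S: 1 + (0.18×2.71 + 0.82×1) = 2.3078
Species T: 1 + 2.71 = 3.71
Species U: 1 + 3.71 = 4.71
Species V: 1 + (0.43×2.3078 + 0.36×2.71 + 0.21×3.71) = 3.747054

3.75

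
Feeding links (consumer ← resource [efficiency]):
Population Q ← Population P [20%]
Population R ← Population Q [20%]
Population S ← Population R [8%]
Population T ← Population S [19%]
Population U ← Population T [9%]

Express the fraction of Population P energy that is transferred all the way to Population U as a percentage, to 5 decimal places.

Product of link efficiencies: 0.2 × 0.2 × 0.08 × 0.19 × 0.09 = 0.00005472
As a percentage: 0.00005472 × 100 = 0.00547%

0.00547%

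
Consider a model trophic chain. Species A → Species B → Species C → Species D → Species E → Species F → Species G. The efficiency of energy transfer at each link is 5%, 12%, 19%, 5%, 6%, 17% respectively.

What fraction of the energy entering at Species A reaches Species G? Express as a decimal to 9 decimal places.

Product of link efficiencies: 0.05 × 0.12 × 0.19 × 0.05 × 0.06 × 0.17 = 0.0000005814

0.000000581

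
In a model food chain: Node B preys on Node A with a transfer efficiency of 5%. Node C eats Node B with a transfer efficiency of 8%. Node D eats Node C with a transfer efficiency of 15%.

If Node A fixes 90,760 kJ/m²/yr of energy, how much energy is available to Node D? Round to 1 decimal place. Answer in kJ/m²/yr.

54.5 kJ/m²/yr

Node B: 90760 × 0.05 = 4538 kJ/m²/yr
Node C: 4538 × 0.08 = 363.04 kJ/m²/yr
Node D: 363.04 × 0.15 = 54.456 kJ/m²/yr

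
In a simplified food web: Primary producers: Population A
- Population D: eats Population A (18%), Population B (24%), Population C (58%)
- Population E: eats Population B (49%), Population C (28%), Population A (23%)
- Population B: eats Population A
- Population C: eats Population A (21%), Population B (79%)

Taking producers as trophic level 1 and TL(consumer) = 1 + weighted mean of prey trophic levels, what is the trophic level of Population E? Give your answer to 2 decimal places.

2.99

Population B: 1 + 1 = 2
Population C: 1 + (0.21×1 + 0.79×2) = 2.79
Population D: 1 + (0.18×1 + 0.24×2 + 0.58×2.79) = 3.2782
Population E: 1 + (0.49×2 + 0.28×2.79 + 0.23×1) = 2.9912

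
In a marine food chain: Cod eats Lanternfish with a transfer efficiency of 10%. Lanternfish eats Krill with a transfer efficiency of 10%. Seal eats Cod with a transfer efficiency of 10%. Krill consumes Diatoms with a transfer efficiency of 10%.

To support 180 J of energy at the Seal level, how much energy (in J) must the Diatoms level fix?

Cumulative transfer efficiency: 0.1 × 0.1 × 0.1 × 0.1 = 0.0001
Diatoms energy = 180 / 0.0001 = 1800000 J

1800000 J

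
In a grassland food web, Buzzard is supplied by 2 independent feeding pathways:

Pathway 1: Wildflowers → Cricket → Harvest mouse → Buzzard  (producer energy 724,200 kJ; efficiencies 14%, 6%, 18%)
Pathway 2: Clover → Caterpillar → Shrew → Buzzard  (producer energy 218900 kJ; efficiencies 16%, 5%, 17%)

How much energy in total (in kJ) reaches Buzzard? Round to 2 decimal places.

1392.69 kJ

Pathway 1: 724200 × 0.14 × 0.06 × 0.18 = 1094.9904 kJ
Pathway 2: 218900 × 0.16 × 0.05 × 0.17 = 297.704 kJ
Total at Buzzard: 1094.9904 + 297.704 = 1392.6944 kJ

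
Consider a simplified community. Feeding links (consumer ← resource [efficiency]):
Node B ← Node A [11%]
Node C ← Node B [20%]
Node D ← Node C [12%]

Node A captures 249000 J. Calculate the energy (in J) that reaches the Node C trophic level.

Node B: 249000 × 0.11 = 27390 J
Node C: 27390 × 0.2 = 5478 J

5478 J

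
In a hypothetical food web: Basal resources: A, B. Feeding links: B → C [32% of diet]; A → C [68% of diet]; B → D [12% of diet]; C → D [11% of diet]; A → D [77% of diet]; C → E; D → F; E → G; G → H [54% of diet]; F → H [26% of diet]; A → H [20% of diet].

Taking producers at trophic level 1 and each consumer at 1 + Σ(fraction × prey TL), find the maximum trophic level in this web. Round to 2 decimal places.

C: 1 + (0.32×1 + 0.68×1) = 2
D: 1 + (0.12×1 + 0.11×2 + 0.77×1) = 2.11
E: 1 + 2 = 3
F: 1 + 2.11 = 3.11
G: 1 + 3 = 4
H: 1 + (0.54×4 + 0.26×3.11 + 0.2×1) = 4.1686

4.17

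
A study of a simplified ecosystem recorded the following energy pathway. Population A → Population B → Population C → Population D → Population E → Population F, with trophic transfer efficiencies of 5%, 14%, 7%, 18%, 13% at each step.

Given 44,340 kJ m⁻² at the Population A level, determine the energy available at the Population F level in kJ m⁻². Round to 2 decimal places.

Population B: 44340 × 0.05 = 2217 kJ m⁻²
Population C: 2217 × 0.14 = 310.38 kJ m⁻²
Population D: 310.38 × 0.07 = 21.7266 kJ m⁻²
Population E: 21.7266 × 0.18 = 3.910788 kJ m⁻²
Population F: 3.910788 × 0.13 = 0.50840244 kJ m⁻²

0.51 kJ m⁻²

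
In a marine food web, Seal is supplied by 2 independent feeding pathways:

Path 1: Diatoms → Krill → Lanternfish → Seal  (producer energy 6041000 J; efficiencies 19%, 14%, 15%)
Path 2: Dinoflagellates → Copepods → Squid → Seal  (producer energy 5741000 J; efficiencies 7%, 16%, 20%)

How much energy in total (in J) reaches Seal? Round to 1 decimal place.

Path 1: 6041000 × 0.19 × 0.14 × 0.15 = 24103.59 J
Path 2: 5741000 × 0.07 × 0.16 × 0.2 = 12859.84 J
Total at Seal: 24103.59 + 12859.84 = 36963.43 J

36963.4 J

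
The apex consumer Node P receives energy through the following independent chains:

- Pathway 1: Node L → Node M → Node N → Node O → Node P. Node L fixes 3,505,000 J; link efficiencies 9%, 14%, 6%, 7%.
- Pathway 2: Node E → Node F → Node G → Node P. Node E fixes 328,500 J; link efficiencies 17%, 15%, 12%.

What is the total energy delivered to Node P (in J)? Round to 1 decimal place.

Pathway 1: 3505000 × 0.09 × 0.14 × 0.06 × 0.07 = 185.4846 J
Pathway 2: 328500 × 0.17 × 0.15 × 0.12 = 1005.21 J
Total at Node P: 185.4846 + 1005.21 = 1190.6946 J

1190.7 J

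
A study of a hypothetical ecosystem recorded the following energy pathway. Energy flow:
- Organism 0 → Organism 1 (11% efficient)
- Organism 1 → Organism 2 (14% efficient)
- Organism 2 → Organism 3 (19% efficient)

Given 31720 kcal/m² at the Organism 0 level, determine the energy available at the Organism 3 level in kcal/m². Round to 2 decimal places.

Organism 1: 31720 × 0.11 = 3489.2 kcal/m²
Organism 2: 3489.2 × 0.14 = 488.488 kcal/m²
Organism 3: 488.488 × 0.19 = 92.81272 kcal/m²

92.81 kcal/m²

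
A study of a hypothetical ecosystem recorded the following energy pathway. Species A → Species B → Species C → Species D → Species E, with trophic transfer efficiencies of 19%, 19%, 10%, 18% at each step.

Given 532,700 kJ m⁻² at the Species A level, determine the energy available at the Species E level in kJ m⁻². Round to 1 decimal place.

346.1 kJ m⁻²

Species B: 532700 × 0.19 = 101213 kJ m⁻²
Species C: 101213 × 0.19 = 19230.47 kJ m⁻²
Species D: 19230.47 × 0.1 = 1923.047 kJ m⁻²
Species E: 1923.047 × 0.18 = 346.14846 kJ m⁻²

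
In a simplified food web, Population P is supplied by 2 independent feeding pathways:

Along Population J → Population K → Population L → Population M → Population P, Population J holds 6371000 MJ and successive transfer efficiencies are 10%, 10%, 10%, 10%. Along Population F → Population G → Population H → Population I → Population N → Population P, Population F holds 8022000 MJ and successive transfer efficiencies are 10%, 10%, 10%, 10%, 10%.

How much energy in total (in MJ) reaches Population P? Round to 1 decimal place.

717.3 MJ

Via Population J: 6371000 × 0.1 × 0.1 × 0.1 × 0.1 = 637.1 MJ
Via Population F: 8022000 × 0.1 × 0.1 × 0.1 × 0.1 × 0.1 = 80.22 MJ
Total at Population P: 637.1 + 80.22 = 717.32 MJ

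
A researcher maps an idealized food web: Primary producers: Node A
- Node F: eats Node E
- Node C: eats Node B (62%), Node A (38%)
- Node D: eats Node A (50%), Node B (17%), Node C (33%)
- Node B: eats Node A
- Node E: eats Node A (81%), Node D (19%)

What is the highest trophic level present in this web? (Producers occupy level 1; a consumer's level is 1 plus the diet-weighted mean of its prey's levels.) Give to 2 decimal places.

3.32

Node B: 1 + 1 = 2
Node C: 1 + (0.62×2 + 0.38×1) = 2.62
Node D: 1 + (0.5×1 + 0.17×2 + 0.33×2.62) = 2.7046
Node E: 1 + (0.81×1 + 0.19×2.7046) = 2.323874
Node F: 1 + 2.323874 = 3.323874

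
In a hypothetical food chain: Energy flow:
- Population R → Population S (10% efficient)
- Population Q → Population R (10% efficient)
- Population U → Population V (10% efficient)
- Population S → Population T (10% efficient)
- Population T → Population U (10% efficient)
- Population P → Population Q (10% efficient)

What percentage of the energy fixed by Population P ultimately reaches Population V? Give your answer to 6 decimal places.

Product of link efficiencies: 0.1 × 0.1 × 0.1 × 0.1 × 0.1 × 0.1 = 0.000001
As a percentage: 0.000001 × 100 = 0.000100%

0.000100%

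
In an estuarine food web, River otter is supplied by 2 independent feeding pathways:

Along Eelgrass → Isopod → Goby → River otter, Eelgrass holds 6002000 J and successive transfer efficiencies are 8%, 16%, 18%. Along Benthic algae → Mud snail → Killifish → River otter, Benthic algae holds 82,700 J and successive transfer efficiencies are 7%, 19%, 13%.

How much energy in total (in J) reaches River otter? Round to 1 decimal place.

Via Eelgrass: 6002000 × 0.08 × 0.16 × 0.18 = 13828.608 J
Via Benthic algae: 82700 × 0.07 × 0.19 × 0.13 = 142.9883 J
Total at River otter: 13828.608 + 142.9883 = 13971.5963 J

13971.6 J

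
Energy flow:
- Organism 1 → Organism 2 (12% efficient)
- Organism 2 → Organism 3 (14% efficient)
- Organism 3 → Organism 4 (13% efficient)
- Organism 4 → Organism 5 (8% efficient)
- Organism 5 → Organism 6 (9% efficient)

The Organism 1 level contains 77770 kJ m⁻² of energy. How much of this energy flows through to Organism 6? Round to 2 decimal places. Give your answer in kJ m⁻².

1.22 kJ m⁻²

Organism 2: 77770 × 0.12 = 9332.4 kJ m⁻²
Organism 3: 9332.4 × 0.14 = 1306.536 kJ m⁻²
Organism 4: 1306.536 × 0.13 = 169.84968 kJ m⁻²
Organism 5: 169.84968 × 0.08 = 13.5879744 kJ m⁻²
Organism 6: 13.5879744 × 0.09 = 1.222917696 kJ m⁻²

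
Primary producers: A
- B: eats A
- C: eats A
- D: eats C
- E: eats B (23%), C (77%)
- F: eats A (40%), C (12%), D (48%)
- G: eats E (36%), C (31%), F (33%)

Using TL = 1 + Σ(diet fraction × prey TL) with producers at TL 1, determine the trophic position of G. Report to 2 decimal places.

3.72

B: 1 + 1 = 2
C: 1 + 1 = 2
D: 1 + 2 = 3
E: 1 + (0.23×2 + 0.77×2) = 3
F: 1 + (0.4×1 + 0.12×2 + 0.48×3) = 3.08
G: 1 + (0.36×3 + 0.31×2 + 0.33×3.08) = 3.7164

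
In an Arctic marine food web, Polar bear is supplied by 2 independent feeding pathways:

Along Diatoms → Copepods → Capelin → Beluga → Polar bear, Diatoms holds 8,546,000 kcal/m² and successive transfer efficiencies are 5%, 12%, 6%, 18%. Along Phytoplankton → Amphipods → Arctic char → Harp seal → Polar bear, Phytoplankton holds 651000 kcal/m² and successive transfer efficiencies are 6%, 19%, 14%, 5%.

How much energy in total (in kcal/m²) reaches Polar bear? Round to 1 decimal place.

Via Diatoms: 8546000 × 0.05 × 0.12 × 0.06 × 0.18 = 553.7808 kcal/m²
Via Phytoplankton: 651000 × 0.06 × 0.19 × 0.14 × 0.05 = 51.9498 kcal/m²
Total at Polar bear: 553.7808 + 51.9498 = 605.7306 kcal/m²

605.7 kcal/m²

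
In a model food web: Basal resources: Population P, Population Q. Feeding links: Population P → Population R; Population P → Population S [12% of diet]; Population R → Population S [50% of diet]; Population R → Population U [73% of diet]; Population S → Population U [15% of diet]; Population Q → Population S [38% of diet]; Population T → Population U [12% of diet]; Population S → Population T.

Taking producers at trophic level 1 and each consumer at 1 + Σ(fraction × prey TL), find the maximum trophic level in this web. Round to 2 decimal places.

Population R: 1 + 1 = 2
Population S: 1 + (0.38×1 + 0.5×2 + 0.12×1) = 2.5
Population T: 1 + 2.5 = 3.5
Population U: 1 + (0.12×3.5 + 0.73×2 + 0.15×2.5) = 3.255

3.50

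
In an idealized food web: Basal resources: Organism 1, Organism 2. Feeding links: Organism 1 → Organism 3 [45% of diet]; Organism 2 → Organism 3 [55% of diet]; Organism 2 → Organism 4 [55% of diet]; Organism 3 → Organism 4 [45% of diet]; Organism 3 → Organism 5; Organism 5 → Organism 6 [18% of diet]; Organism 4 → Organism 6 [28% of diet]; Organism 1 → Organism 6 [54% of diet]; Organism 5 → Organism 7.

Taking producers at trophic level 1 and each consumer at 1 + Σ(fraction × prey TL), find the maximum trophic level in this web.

4

Organism 3: 1 + (0.45×1 + 0.55×1) = 2
Organism 4: 1 + (0.55×1 + 0.45×2) = 2.45
Organism 5: 1 + 2 = 3
Organism 6: 1 + (0.18×3 + 0.28×2.45 + 0.54×1) = 2.766
Organism 7: 1 + 3 = 4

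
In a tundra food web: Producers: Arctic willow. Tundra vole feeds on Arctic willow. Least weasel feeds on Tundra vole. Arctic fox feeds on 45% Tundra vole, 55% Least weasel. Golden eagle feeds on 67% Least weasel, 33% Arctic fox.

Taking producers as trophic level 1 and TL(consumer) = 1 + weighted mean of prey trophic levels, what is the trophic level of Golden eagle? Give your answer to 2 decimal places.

4.18

Tundra vole: 1 + 1 = 2
Least weasel: 1 + 2 = 3
Arctic fox: 1 + (0.45×2 + 0.55×3) = 3.55
Golden eagle: 1 + (0.67×3 + 0.33×3.55) = 4.1815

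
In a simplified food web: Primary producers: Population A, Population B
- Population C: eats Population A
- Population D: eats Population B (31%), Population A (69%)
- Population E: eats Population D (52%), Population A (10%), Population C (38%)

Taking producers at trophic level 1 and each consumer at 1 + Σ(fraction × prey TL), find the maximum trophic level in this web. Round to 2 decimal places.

Population C: 1 + 1 = 2
Population D: 1 + (0.31×1 + 0.69×1) = 2
Population E: 1 + (0.52×2 + 0.1×1 + 0.38×2) = 2.9

2.90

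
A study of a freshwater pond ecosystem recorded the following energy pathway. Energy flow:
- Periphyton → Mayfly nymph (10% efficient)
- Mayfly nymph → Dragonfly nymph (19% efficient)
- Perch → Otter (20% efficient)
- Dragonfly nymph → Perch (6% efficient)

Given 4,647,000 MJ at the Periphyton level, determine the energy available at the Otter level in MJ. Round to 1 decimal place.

Mayfly nymph: 4647000 × 0.1 = 464700 MJ
Dragonfly nymph: 464700 × 0.19 = 88293 MJ
Perch: 88293 × 0.06 = 5297.58 MJ
Otter: 5297.58 × 0.2 = 1059.516 MJ

1059.5 MJ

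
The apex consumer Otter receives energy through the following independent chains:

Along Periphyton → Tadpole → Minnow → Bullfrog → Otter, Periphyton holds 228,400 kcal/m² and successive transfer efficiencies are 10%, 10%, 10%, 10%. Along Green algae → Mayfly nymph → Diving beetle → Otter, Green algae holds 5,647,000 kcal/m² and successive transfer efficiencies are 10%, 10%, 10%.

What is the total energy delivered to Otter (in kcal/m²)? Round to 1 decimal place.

Via Periphyton: 228400 × 0.1 × 0.1 × 0.1 × 0.1 = 22.84 kcal/m²
Via Green algae: 5647000 × 0.1 × 0.1 × 0.1 = 5647 kcal/m²
Total at Otter: 22.84 + 5647 = 5669.84 kcal/m²

5669.8 kcal/m²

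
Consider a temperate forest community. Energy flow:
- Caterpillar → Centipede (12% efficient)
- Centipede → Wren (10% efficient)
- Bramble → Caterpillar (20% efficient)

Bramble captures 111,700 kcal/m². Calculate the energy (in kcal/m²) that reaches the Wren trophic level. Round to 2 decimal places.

Caterpillar: 111700 × 0.2 = 22340 kcal/m²
Centipede: 22340 × 0.12 = 2680.8 kcal/m²
Wren: 2680.8 × 0.1 = 268.08 kcal/m²

268.08 kcal/m²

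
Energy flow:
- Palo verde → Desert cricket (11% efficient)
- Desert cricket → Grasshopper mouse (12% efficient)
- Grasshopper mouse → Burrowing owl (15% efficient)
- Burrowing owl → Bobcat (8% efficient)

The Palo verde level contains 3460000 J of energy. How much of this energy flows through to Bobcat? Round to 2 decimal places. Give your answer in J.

548.06 J

Desert cricket: 3460000 × 0.11 = 380600 J
Grasshopper mouse: 380600 × 0.12 = 45672 J
Burrowing owl: 45672 × 0.15 = 6850.8 J
Bobcat: 6850.8 × 0.08 = 548.064 J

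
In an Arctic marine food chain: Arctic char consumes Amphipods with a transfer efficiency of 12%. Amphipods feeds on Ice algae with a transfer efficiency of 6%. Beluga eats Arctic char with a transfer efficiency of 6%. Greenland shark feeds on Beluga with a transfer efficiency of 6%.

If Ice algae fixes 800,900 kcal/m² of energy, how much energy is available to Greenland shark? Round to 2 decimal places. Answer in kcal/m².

20.76 kcal/m²

Amphipods: 800900 × 0.06 = 48054 kcal/m²
Arctic char: 48054 × 0.12 = 5766.48 kcal/m²
Beluga: 5766.48 × 0.06 = 345.9888 kcal/m²
Greenland shark: 345.9888 × 0.06 = 20.759328 kcal/m²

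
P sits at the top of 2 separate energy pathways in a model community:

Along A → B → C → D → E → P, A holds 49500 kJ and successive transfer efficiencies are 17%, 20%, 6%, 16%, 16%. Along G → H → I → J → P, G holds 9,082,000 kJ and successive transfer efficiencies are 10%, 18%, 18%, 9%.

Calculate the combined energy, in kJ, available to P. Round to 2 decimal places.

Via A: 49500 × 0.17 × 0.2 × 0.06 × 0.16 × 0.16 = 2.585088 kJ
Via G: 9082000 × 0.1 × 0.18 × 0.18 × 0.09 = 2648.3112 kJ
Total at P: 2.585088 + 2648.3112 = 2650.896288 kJ

2650.90 kJ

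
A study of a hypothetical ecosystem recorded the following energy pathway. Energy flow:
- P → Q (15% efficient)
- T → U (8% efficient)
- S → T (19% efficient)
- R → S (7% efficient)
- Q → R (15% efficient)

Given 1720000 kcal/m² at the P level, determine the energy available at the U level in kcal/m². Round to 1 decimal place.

Q: 1720000 × 0.15 = 258000 kcal/m²
R: 258000 × 0.15 = 38700 kcal/m²
S: 38700 × 0.07 = 2709 kcal/m²
T: 2709 × 0.19 = 514.71 kcal/m²
U: 514.71 × 0.08 = 41.1768 kcal/m²

41.2 kcal/m²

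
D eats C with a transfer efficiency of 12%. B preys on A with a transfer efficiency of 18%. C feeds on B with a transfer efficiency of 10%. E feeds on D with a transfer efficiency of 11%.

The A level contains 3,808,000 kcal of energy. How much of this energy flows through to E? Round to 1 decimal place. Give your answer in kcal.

904.8 kcal

B: 3808000 × 0.18 = 685440 kcal
C: 685440 × 0.1 = 68544 kcal
D: 68544 × 0.12 = 8225.28 kcal
E: 8225.28 × 0.11 = 904.7808 kcal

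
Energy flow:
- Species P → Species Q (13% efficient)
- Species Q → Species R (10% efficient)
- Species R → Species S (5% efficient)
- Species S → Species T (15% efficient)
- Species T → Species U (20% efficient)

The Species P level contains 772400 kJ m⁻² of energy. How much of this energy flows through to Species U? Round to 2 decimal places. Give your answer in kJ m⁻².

Species Q: 772400 × 0.13 = 100412 kJ m⁻²
Species R: 100412 × 0.1 = 10041.2 kJ m⁻²
Species S: 10041.2 × 0.05 = 502.06 kJ m⁻²
Species T: 502.06 × 0.15 = 75.309 kJ m⁻²
Species U: 75.309 × 0.2 = 15.0618 kJ m⁻²

15.06 kJ m⁻²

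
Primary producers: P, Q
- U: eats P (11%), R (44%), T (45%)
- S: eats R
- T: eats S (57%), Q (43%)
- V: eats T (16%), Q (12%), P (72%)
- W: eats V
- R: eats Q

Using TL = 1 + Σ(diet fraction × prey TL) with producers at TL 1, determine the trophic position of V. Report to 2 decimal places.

R: 1 + 1 = 2
S: 1 + 2 = 3
T: 1 + (0.57×3 + 0.43×1) = 3.14
U: 1 + (0.11×1 + 0.44×2 + 0.45×3.14) = 3.403
V: 1 + (0.16×3.14 + 0.12×1 + 0.72×1) = 2.3424
W: 1 + 2.3424 = 3.3424

2.34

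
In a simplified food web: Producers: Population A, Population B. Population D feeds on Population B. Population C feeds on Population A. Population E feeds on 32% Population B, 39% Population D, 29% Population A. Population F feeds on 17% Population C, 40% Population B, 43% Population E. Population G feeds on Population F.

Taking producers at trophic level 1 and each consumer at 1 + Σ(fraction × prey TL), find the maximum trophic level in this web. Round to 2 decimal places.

Population C: 1 + 1 = 2
Population D: 1 + 1 = 2
Population E: 1 + (0.32×1 + 0.39×2 + 0.29×1) = 2.39
Population F: 1 + (0.17×2 + 0.4×1 + 0.43×2.39) = 2.7677
Population G: 1 + 2.7677 = 3.7677

3.77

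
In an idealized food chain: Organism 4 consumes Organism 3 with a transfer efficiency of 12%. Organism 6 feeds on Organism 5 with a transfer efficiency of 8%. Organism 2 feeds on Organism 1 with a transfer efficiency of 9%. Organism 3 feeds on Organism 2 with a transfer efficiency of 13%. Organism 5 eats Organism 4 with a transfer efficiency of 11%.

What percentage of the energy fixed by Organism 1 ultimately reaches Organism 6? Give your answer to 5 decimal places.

0.00124%

Product of link efficiencies: 0.09 × 0.13 × 0.12 × 0.11 × 0.08 = 0.0000123552
As a percentage: 0.0000123552 × 100 = 0.00124%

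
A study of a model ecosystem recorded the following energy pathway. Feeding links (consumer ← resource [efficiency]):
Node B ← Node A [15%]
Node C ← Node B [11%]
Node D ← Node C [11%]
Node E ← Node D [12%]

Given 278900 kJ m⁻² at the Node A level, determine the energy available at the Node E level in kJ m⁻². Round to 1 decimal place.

Node B: 278900 × 0.15 = 41835 kJ m⁻²
Node C: 41835 × 0.11 = 4601.85 kJ m⁻²
Node D: 4601.85 × 0.11 = 506.2035 kJ m⁻²
Node E: 506.2035 × 0.12 = 60.74442 kJ m⁻²

60.7 kJ m⁻²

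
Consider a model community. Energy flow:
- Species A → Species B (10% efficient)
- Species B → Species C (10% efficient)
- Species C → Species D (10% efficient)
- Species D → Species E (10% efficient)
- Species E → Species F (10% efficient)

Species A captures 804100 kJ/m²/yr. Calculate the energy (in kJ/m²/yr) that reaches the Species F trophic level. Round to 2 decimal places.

8.04 kJ/m²/yr

Species B: 804100 × 0.1 = 80410 kJ/m²/yr
Species C: 80410 × 0.1 = 8041 kJ/m²/yr
Species D: 8041 × 0.1 = 804.1 kJ/m²/yr
Species E: 804.1 × 0.1 = 80.41 kJ/m²/yr
Species F: 80.41 × 0.1 = 8.041 kJ/m²/yr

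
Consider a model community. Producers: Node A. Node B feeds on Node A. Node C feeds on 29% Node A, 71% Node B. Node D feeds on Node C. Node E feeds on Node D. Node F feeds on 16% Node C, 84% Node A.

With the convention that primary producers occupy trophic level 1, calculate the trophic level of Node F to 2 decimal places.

2.27

Node B: 1 + 1 = 2
Node C: 1 + (0.29×1 + 0.71×2) = 2.71
Node D: 1 + 2.71 = 3.71
Node E: 1 + 3.71 = 4.71
Node F: 1 + (0.16×2.71 + 0.84×1) = 2.2736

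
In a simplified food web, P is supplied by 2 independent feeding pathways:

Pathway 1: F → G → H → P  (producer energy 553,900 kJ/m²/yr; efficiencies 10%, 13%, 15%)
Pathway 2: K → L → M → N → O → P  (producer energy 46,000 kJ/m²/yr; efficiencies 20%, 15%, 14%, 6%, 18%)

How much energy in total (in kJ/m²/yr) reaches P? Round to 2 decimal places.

Pathway 1: 553900 × 0.1 × 0.13 × 0.15 = 1080.105 kJ/m²/yr
Pathway 2: 46000 × 0.2 × 0.15 × 0.14 × 0.06 × 0.18 = 2.08656 kJ/m²/yr
Total at P: 1080.105 + 2.08656 = 1082.19156 kJ/m²/yr

1082.19 kJ/m²/yr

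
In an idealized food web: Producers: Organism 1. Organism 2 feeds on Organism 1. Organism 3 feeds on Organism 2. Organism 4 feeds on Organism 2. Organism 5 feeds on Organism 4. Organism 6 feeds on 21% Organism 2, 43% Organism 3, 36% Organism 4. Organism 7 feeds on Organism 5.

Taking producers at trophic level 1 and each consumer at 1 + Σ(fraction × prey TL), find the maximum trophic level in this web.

5

Organism 2: 1 + 1 = 2
Organism 3: 1 + 2 = 3
Organism 4: 1 + 2 = 3
Organism 5: 1 + 3 = 4
Organism 6: 1 + (0.21×2 + 0.43×3 + 0.36×3) = 3.79
Organism 7: 1 + 4 = 5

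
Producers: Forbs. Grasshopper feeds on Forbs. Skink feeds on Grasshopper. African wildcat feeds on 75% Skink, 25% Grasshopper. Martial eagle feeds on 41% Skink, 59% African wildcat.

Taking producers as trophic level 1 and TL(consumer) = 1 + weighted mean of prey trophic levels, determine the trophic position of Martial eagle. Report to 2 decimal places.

Grasshopper: 1 + 1 = 2
Skink: 1 + 2 = 3
African wildcat: 1 + (0.75×3 + 0.25×2) = 3.75
Martial eagle: 1 + (0.41×3 + 0.59×3.75) = 4.4425

4.44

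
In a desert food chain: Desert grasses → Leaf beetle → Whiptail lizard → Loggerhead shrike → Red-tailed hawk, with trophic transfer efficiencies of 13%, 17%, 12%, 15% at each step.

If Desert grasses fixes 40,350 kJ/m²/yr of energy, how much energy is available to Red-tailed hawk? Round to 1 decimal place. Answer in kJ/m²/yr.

Leaf beetle: 40350 × 0.13 = 5245.5 kJ/m²/yr
Whiptail lizard: 5245.5 × 0.17 = 891.735 kJ/m²/yr
Loggerhead shrike: 891.735 × 0.12 = 107.0082 kJ/m²/yr
Red-tailed hawk: 107.0082 × 0.15 = 16.05123 kJ/m²/yr

16.1 kJ/m²/yr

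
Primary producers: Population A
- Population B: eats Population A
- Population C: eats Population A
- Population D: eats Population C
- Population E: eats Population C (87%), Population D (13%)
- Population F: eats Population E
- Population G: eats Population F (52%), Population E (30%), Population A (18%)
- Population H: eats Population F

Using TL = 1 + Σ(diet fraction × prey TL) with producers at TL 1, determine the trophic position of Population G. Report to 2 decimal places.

4.27

Population B: 1 + 1 = 2
Population C: 1 + 1 = 2
Population D: 1 + 2 = 3
Population E: 1 + (0.87×2 + 0.13×3) = 3.13
Population F: 1 + 3.13 = 4.13
Population G: 1 + (0.52×4.13 + 0.3×3.13 + 0.18×1) = 4.2666
Population H: 1 + 4.13 = 5.13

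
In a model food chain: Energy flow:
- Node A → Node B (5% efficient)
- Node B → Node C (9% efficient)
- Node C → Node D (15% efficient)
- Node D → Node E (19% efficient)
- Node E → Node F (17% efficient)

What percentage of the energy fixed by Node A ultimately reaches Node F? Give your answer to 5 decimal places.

0.00218%

Product of link efficiencies: 0.05 × 0.09 × 0.15 × 0.19 × 0.17 = 0.0000218025
As a percentage: 0.0000218025 × 100 = 0.00218%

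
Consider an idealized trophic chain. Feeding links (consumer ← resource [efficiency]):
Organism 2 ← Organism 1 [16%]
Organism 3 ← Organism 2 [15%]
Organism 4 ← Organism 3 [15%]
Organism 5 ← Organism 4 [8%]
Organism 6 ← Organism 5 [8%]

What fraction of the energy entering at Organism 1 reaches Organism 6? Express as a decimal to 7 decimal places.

0.0000230

Product of link efficiencies: 0.16 × 0.15 × 0.15 × 0.08 × 0.08 = 0.00002304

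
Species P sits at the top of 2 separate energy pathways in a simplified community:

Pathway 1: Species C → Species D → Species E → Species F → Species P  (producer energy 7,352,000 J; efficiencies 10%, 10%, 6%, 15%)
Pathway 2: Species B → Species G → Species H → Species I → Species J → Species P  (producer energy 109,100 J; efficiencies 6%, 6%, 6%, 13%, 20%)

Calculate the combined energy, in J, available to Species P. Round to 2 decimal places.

Pathway 1: 7352000 × 0.1 × 0.1 × 0.06 × 0.15 = 661.68 J
Pathway 2: 109100 × 0.06 × 0.06 × 0.06 × 0.13 × 0.2 = 0.6127056 J
Total at Species P: 661.68 + 0.6127056 = 662.2927056 J

662.29 J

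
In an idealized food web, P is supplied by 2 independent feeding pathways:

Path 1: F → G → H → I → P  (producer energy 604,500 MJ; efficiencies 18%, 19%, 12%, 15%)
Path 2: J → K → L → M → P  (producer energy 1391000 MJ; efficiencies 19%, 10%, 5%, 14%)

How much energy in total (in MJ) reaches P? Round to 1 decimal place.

Path 1: 604500 × 0.18 × 0.19 × 0.12 × 0.15 = 372.1302 MJ
Path 2: 1391000 × 0.19 × 0.1 × 0.05 × 0.14 = 185.003 MJ
Total at P: 372.1302 + 185.003 = 557.1332 MJ

557.1 MJ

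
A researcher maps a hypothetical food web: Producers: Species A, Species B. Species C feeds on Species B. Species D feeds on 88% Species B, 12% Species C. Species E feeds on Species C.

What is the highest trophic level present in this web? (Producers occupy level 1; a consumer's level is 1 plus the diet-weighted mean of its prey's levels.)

3

Species C: 1 + 1 = 2
Species D: 1 + (0.88×1 + 0.12×2) = 2.12
Species E: 1 + 2 = 3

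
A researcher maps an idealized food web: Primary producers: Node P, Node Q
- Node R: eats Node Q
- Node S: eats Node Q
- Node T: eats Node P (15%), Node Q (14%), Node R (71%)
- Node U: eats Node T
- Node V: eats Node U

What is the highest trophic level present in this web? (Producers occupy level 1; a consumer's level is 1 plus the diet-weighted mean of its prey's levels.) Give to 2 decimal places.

Node R: 1 + 1 = 2
Node S: 1 + 1 = 2
Node T: 1 + (0.15×1 + 0.14×1 + 0.71×2) = 2.71
Node U: 1 + 2.71 = 3.71
Node V: 1 + 3.71 = 4.71

4.71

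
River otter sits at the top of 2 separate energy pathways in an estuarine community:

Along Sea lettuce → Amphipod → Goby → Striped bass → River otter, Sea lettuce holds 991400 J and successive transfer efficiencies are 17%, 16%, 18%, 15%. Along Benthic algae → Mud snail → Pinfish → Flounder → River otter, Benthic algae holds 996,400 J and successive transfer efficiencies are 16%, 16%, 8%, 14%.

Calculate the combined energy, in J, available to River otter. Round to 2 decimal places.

Via Sea lettuce: 991400 × 0.17 × 0.16 × 0.18 × 0.15 = 728.08416 J
Via Benthic algae: 996400 × 0.16 × 0.16 × 0.08 × 0.14 = 285.687808 J
Total at River otter: 728.08416 + 285.687808 = 1013.771968 J

1013.77 J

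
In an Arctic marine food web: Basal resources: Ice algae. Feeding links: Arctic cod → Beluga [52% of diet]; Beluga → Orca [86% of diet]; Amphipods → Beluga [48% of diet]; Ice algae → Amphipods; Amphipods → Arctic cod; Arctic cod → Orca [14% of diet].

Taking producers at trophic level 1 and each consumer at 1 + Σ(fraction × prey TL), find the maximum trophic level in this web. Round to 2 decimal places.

4.45

Amphipods: 1 + 1 = 2
Arctic cod: 1 + 2 = 3
Beluga: 1 + (0.52×3 + 0.48×2) = 3.52
Orca: 1 + (0.86×3.52 + 0.14×3) = 4.4472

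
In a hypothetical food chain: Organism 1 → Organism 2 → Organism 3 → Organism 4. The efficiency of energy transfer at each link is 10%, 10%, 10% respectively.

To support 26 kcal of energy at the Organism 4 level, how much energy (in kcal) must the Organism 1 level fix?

Cumulative transfer efficiency: 0.1 × 0.1 × 0.1 = 0.001
Organism 1 energy = 26 / 0.001 = 26000 kcal

26000 kcal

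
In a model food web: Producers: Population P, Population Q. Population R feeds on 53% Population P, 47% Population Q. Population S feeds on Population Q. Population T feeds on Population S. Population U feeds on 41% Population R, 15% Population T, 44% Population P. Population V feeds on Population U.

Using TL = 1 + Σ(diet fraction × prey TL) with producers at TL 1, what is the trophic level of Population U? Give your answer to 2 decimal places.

2.71

Population R: 1 + (0.53×1 + 0.47×1) = 2
Population S: 1 + 1 = 2
Population T: 1 + 2 = 3
Population U: 1 + (0.41×2 + 0.15×3 + 0.44×1) = 2.71
Population V: 1 + 2.71 = 3.71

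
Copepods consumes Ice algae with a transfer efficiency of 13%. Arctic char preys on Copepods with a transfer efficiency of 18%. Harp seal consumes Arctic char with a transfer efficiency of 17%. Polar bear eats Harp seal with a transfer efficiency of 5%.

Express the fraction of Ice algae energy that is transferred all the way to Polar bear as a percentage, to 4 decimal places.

0.0199%

Product of link efficiencies: 0.13 × 0.18 × 0.17 × 0.05 = 0.0001989
As a percentage: 0.0001989 × 100 = 0.0199%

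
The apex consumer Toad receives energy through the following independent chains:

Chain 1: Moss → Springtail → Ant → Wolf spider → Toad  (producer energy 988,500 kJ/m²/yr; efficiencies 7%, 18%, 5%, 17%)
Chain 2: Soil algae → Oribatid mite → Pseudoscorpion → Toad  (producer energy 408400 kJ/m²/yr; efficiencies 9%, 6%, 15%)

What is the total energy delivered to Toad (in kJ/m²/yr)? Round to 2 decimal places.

Chain 1: 988500 × 0.07 × 0.18 × 0.05 × 0.17 = 105.86835 kJ/m²/yr
Chain 2: 408400 × 0.09 × 0.06 × 0.15 = 330.804 kJ/m²/yr
Total at Toad: 105.86835 + 330.804 = 436.67235 kJ/m²/yr

436.67 kJ/m²/yr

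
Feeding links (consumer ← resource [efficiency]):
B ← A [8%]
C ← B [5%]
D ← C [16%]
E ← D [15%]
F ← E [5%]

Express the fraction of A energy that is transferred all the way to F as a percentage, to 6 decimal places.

0.000480%

Product of link efficiencies: 0.08 × 0.05 × 0.16 × 0.15 × 0.05 = 0.0000048
As a percentage: 0.0000048 × 100 = 0.000480%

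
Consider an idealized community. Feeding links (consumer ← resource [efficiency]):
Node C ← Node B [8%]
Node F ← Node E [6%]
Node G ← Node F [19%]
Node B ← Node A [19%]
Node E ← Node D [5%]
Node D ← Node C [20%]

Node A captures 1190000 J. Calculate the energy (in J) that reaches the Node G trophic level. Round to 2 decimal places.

Node B: 1190000 × 0.19 = 226100 J
Node C: 226100 × 0.08 = 18088 J
Node D: 18088 × 0.2 = 3617.6 J
Node E: 3617.6 × 0.05 = 180.88 J
Node F: 180.88 × 0.06 = 10.8528 J
Node G: 10.8528 × 0.19 = 2.062032 J

2.06 J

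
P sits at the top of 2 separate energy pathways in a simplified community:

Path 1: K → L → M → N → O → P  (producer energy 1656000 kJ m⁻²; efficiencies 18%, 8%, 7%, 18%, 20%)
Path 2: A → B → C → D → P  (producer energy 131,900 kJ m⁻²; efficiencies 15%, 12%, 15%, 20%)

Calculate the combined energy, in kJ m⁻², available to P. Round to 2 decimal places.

Path 1: 1656000 × 0.18 × 0.08 × 0.07 × 0.18 × 0.2 = 60.092928 kJ m⁻²
Path 2: 131900 × 0.15 × 0.12 × 0.15 × 0.2 = 71.226 kJ m⁻²
Total at P: 60.092928 + 71.226 = 131.318928 kJ m⁻²

131.32 kJ m⁻²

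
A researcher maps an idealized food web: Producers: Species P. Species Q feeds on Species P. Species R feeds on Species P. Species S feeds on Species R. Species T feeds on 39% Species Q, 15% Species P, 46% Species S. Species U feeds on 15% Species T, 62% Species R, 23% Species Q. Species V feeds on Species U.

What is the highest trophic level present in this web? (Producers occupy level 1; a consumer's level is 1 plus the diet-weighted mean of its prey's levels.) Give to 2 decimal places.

4.20

Species Q: 1 + 1 = 2
Species R: 1 + 1 = 2
Species S: 1 + 2 = 3
Species T: 1 + (0.39×2 + 0.15×1 + 0.46×3) = 3.31
Species U: 1 + (0.15×3.31 + 0.62×2 + 0.23×2) = 3.1965
Species V: 1 + 3.1965 = 4.1965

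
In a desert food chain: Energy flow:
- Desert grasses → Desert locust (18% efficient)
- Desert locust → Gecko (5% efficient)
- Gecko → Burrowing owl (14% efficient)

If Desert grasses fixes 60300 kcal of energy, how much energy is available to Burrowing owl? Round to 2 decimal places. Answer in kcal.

75.98 kcal

Desert locust: 60300 × 0.18 = 10854 kcal
Gecko: 10854 × 0.05 = 542.7 kcal
Burrowing owl: 542.7 × 0.14 = 75.978 kcal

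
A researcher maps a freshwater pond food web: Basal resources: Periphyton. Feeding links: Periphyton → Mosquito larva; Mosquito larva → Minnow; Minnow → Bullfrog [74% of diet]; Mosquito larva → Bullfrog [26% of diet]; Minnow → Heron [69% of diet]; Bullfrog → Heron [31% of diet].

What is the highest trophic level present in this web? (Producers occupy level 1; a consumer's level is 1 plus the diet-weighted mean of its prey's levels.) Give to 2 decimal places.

4.23

Mosquito larva: 1 + 1 = 2
Minnow: 1 + 2 = 3
Bullfrog: 1 + (0.74×3 + 0.26×2) = 3.74
Heron: 1 + (0.69×3 + 0.31×3.74) = 4.2294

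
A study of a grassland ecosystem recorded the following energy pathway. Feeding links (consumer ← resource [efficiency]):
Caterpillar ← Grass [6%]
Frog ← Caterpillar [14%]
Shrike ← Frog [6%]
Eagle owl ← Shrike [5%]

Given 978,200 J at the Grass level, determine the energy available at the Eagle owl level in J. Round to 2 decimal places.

24.65 J

Caterpillar: 978200 × 0.06 = 58692 J
Frog: 58692 × 0.14 = 8216.88 J
Shrike: 8216.88 × 0.06 = 493.0128 J
Eagle owl: 493.0128 × 0.05 = 24.65064 J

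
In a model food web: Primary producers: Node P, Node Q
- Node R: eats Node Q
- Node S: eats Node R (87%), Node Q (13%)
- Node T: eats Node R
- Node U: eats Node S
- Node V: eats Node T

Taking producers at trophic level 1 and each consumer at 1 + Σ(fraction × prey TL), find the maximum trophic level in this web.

Node R: 1 + 1 = 2
Node S: 1 + (0.87×2 + 0.13×1) = 2.87
Node T: 1 + 2 = 3
Node U: 1 + 2.87 = 3.87
Node V: 1 + 3 = 4

4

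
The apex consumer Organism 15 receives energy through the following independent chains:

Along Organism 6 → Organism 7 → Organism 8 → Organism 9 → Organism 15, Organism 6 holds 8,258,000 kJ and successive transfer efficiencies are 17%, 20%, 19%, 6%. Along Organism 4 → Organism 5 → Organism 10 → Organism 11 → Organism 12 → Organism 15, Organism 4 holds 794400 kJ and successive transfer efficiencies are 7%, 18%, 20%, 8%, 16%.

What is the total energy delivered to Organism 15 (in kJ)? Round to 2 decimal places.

3226.42 kJ

Via Organism 6: 8258000 × 0.17 × 0.2 × 0.19 × 0.06 = 3200.8008 kJ
Via Organism 4: 794400 × 0.07 × 0.18 × 0.2 × 0.08 × 0.16 = 25.6241664 kJ
Total at Organism 15: 3200.8008 + 25.6241664 = 3226.4249664 kJ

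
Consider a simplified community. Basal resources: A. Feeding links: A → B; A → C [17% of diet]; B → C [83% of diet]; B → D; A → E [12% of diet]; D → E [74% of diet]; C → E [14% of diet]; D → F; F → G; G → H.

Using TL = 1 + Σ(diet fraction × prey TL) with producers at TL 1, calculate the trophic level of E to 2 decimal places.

B: 1 + 1 = 2
C: 1 + (0.17×1 + 0.83×2) = 2.83
D: 1 + 2 = 3
E: 1 + (0.12×1 + 0.74×3 + 0.14×2.83) = 3.7362
F: 1 + 3 = 4
G: 1 + 4 = 5
H: 1 + 5 = 6

3.74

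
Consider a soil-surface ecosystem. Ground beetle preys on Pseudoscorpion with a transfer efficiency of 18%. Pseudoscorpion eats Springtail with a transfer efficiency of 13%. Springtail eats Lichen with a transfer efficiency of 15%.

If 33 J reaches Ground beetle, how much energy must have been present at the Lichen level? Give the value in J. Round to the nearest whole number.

Cumulative transfer efficiency: 0.15 × 0.13 × 0.18 = 0.00351
Lichen energy = 33 / 0.00351 = 9402 J

9402 J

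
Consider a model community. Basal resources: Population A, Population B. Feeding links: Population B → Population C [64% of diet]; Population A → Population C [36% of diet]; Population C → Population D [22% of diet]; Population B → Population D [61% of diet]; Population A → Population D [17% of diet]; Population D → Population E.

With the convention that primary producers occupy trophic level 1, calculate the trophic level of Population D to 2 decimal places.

Population C: 1 + (0.64×1 + 0.36×1) = 2
Population D: 1 + (0.22×2 + 0.61×1 + 0.17×1) = 2.22
Population E: 1 + 2.22 = 3.22

2.22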